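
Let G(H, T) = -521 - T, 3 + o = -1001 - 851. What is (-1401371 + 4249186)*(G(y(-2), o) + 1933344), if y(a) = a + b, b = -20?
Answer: 5509605028570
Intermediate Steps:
y(a) = -20 + a (y(a) = a - 20 = -20 + a)
o = -1855 (o = -3 + (-1001 - 851) = -3 - 1852 = -1855)
(-1401371 + 4249186)*(G(y(-2), o) + 1933344) = (-1401371 + 4249186)*((-521 - 1*(-1855)) + 1933344) = 2847815*((-521 + 1855) + 1933344) = 2847815*(1334 + 1933344) = 2847815*1934678 = 5509605028570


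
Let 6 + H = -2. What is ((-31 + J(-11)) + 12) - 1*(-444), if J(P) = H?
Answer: 417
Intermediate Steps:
H = -8 (H = -6 - 2 = -8)
J(P) = -8
((-31 + J(-11)) + 12) - 1*(-444) = ((-31 - 8) + 12) - 1*(-444) = (-39 + 12) + 444 = -27 + 444 = 417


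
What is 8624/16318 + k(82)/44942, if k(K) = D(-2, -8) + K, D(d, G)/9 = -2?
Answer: 97156040/183340889 ≈ 0.52992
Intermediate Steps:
D(d, G) = -18 (D(d, G) = 9*(-2) = -18)
k(K) = -18 + K
8624/16318 + k(82)/44942 = 8624/16318 + (-18 + 82)/44942 = 8624*(1/16318) + 64*(1/44942) = 4312/8159 + 32/22471 = 97156040/183340889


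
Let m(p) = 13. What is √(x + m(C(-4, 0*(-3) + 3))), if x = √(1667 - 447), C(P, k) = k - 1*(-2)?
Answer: √(13 + 2*√305) ≈ 6.9230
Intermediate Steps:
C(P, k) = 2 + k (C(P, k) = k + 2 = 2 + k)
x = 2*√305 (x = √1220 = 2*√305 ≈ 34.928)
√(x + m(C(-4, 0*(-3) + 3))) = √(2*√305 + 13) = √(13 + 2*√305)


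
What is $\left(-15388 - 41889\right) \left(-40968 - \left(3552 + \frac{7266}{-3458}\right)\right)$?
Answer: $\frac{629813367117}{247} \approx 2.5499 \cdot 10^{9}$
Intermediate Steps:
$\left(-15388 - 41889\right) \left(-40968 - \left(3552 + \frac{7266}{-3458}\right)\right) = - 57277 \left(-40968 - \frac{876825}{247}\right) = \left(-57277\right) \left(- \frac{10995921}{247}\right) = \frac{629813367117}{247}$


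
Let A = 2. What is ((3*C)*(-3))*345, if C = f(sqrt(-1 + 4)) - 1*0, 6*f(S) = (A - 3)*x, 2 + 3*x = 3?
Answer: 345/2 ≈ 172.50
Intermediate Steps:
x = 1/3 (x = -2/3 + (1/3)*3 = -2/3 + 1 = 1/3 ≈ 0.33333)
f(S) = -1/18 (f(S) = ((2 - 3)*(1/3))/6 = (-1*1/3)/6 = (1/6)*(-1/3) = -1/18)
C = -1/18 (C = -1/18 - 1*0 = -1/18 + 0 = -1/18 ≈ -0.055556)
((3*C)*(-3))*345 = ((3*(-1/18))*(-3))*345 = -1/6*(-3)*345 = (1/2)*345 = 345/2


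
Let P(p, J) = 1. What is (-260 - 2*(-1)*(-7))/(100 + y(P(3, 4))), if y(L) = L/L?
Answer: -274/101 ≈ -2.7129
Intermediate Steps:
y(L) = 1
(-260 - 2*(-1)*(-7))/(100 + y(P(3, 4))) = (-260 - 2*(-1)*(-7))/(100 + 1) = (-260 + 2*(-7))/101 = (-260 - 14)*(1/101) = -274*1/101 = -274/101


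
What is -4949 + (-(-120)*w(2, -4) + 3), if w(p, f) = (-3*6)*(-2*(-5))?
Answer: -26546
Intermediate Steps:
w(p, f) = -180 (w(p, f) = -18*10 = -180)
-4949 + (-(-120)*w(2, -4) + 3) = -4949 + (-(-120)*(-180) + 3) = -4949 + (-30*720 + 3) = -4949 + (-21600 + 3) = -4949 - 21597 = -26546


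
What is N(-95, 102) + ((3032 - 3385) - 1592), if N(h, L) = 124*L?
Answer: 10703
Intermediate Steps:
N(-95, 102) + ((3032 - 3385) - 1592) = 124*102 + ((3032 - 3385) - 1592) = 12648 + (-353 - 1592) = 12648 - 1945 = 10703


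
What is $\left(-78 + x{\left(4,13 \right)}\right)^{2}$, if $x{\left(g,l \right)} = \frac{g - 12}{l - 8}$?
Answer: $\frac{158404}{25} \approx 6336.2$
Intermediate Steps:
$x{\left(g,l \right)} = \frac{-12 + g}{-8 + l}$ ($x{\left(g,l \right)} = \frac{g - 12}{-8 + l} = \frac{-12 + g}{-8 + l}$)
$\left(-78 + x{\left(4,13 \right)}\right)^{2} = \left(-78 + \frac{-12 + 4}{-8 + 13}\right)^{2} = \left(-78 + \frac{1}{5} \left(-8\right)\right)^{2} = \left(-78 - \frac{8}{5}\right)^{2} = \left(- \frac{398}{5}\right)^{2} = \frac{158404}{25}$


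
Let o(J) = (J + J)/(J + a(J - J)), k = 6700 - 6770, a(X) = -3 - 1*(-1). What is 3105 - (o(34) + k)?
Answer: 25383/8 ≈ 3172.9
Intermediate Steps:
a(X) = -2 (a(X) = -3 + 1 = -2)
k = -70
o(J) = 2*J/(-2 + J) (o(J) = (J + J)/(J - 2) = (2*J)/(-2 + J) = 2*J/(-2 + J))
3105 - (o(34) + k) = 3105 - (2*34/(-2 + 34) - 70) = 3105 - (2*34/32 - 70) = 3105 - (2*34*(1/32) - 70) = 3105 - (17/8 - 70) = 3105 - 1*(-543/8) = 3105 + 543/8 = 25383/8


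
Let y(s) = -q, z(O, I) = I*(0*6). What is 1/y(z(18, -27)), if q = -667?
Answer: 1/667 ≈ 0.0014993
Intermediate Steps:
z(O, I) = 0 (z(O, I) = I*0 = 0)
y(s) = 667 (y(s) = -1*(-667) = 667)
1/y(z(18, -27)) = 1/667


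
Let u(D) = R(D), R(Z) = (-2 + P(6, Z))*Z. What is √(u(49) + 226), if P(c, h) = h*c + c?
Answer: 2*√3707 ≈ 121.77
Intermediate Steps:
P(c, h) = c + c*h (P(c, h) = c*h + c = c + c*h)
R(Z) = Z*(4 + 6*Z) (R(Z) = (-2 + 6*(1 + Z))*Z = (-2 + (6 + 6*Z))*Z = (4 + 6*Z)*Z = Z*(4 + 6*Z))
u(D) = 2*D*(2 + 3*D)
√(u(49) + 226) = √(2*49*(2 + 3*49) + 226) = √(2*49*(2 + 147) + 226) = √(2*49*149 + 226) = √(14602 + 226) = √14828 = 2*√3707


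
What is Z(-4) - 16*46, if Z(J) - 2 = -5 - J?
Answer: -735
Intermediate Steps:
Z(J) = -3 - J (Z(J) = 2 + (-5 - J) = -3 - J)
Z(-4) - 16*46 = (-3 - 1*(-4)) - 16*46 = (-3 + 4) - 736 = 1 - 736 = -735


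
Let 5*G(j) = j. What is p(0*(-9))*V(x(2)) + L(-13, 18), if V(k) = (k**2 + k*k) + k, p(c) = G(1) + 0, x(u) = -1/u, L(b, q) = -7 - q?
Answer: -25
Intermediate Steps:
G(j) = j/5
p(c) = 1/5 (p(c) = (1/5)*1 + 0 = 1/5 + 0 = 1/5)
V(k) = k + 2*k**2 (V(k) = (k**2 + k**2) + k = 2*k**2 + k = k + 2*k**2)
p(0*(-9))*V(x(2)) + L(-13, 18) = ((-1/2)*(1 + 2*(-1/2)))/5 + (-7 - 1*18) = ((-1*1/2)*(1 + 2*(-1*1/2)))/5 + (-7 - 18) = (-(1 + 2*(-1/2))/2)/5 - 25 = (-(1 - 1)/2)/5 - 25 = (-1/2*0)/5 - 25 = (1/5)*0 - 25 = 0 - 25 = -25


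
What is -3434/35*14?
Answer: -6868/5 ≈ -1373.6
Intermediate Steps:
-3434/35*14 = -6868/5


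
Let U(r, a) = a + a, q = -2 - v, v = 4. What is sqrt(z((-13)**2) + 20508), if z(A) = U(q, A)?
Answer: sqrt(20846) ≈ 144.38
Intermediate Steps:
q = -6 (q = -2 - 1*4 = -2 - 4 = -6)
U(r, a) = 2*a
z(A) = 2*A
sqrt(z((-13)**2) + 20508) = sqrt(2*(-13)**2 + 20508) = sqrt(2*169 + 20508) = sqrt(338 + 20508) = sqrt(20846)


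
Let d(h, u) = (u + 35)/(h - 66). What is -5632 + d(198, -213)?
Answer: -371801/66 ≈ -5633.4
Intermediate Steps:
d(h, u) = (35 + u)/(-66 + h)
-5632 + d(198, -213) = -5632 + (35 - 213)/(-66 + 198) = -5632 - 178/132 = -5632 + (1/132)*(-178) = -5632 - 89/66 = -371801/66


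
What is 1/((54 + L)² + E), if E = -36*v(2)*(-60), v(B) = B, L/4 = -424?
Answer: 1/2700484 ≈ 3.7030e-7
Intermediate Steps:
L = -1696 (L = 4*(-424) = -1696)
E = 4320 (E = -36*2*(-60) = -72*(-60) = 4320)
1/((54 + L)² + E) = 1/((54 - 1696)² + 4320) = 1/((-1642)² + 4320) = 1/(2696164 + 4320) = 1/2700484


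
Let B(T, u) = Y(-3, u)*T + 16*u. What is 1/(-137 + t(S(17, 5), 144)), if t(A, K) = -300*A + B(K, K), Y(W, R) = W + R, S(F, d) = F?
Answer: 1/17371 ≈ 5.7567e-5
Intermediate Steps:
Y(W, R) = R + W
B(T, u) = 16*u + T*(-3 + u) (B(T, u) = (u - 3)*T + 16*u = (-3 + u)*T + 16*u = T*(-3 + u) + 16*u = 16*u + T*(-3 + u))
t(A, K) = -300*A + 16*K + K*(-3 + K) (t(A, K) = -300*A + (16*K + K*(-3 + K)) = -300*A + 16*K + K*(-3 + K))
1/(-137 + t(S(17, 5), 144)) = 1/(-137 + (144² - 300*17 + 13*144)) = 1/(-137 + (20736 - 5100 + 1872)) = 1/(-137 + 17508) = 1/17371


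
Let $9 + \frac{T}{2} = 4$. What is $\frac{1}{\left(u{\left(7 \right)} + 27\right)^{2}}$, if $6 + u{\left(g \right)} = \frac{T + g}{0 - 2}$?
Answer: $\frac{4}{2025} \approx 0.0019753$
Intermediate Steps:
$T = -10$ ($T = -18 + 2 \cdot 4 = -18 + 8 = -10$)
$u{\left(g \right)} = -1 - \frac{g}{2}$ ($u{\left(g \right)} = -6 + \frac{-10 + g}{0 - 2} = -6 + \frac{-10 + g}{-2} = -6 + \left(-10 + g\right) \left(- \frac{1}{2}\right) = -6 - \left(-5 + \frac{g}{2}\right) = -1 - \frac{g}{2}$)
$\frac{1}{\left(u{\left(7 \right)} + 27\right)^{2}} = \frac{1}{\left(\left(-1 - \frac{7}{2}\right) + 27\right)^{2}} = \frac{1}{\left(- \frac{9}{2} + 27\right)^{2}} = \frac{1}{\left(\frac{45}{2}\right)^{2}} = \frac{1}{\frac{2025}{4}} = \frac{4}{2025}$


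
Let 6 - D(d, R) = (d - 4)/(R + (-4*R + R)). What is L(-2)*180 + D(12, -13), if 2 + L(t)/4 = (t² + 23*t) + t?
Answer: -430486/13 ≈ -33114.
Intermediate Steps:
L(t) = -8 + 4*t² + 96*t (L(t) = -8 + 4*((t² + 23*t) + t) = -8 + 4*(t² + 24*t) = -8 + (4*t² + 96*t) = -8 + 4*t² + 96*t)
D(d, R) = 6 + (-4 + d)/(2*R) (D(d, R) = 6 - (d - 4)/(R + (-4*R + R)) = 6 - (-4 + d)/(R - 3*R) = 6 - (-4 + d)/((-2*R)) = 6 - (-4 + d)*(-1/(2*R)) = 6 - (-1)*(-4 + d)/(2*R) = 6 + (-4 + d)/(2*R))
L(-2)*180 + D(12, -13) = (-8 + 4*(-2)² + 96*(-2))*180 + (½)*(-4 + 12 + 12*(-13))/(-13) = (-8 + 4*4 - 192)*180 + (½)*(-1/13)*(-4 + 12 - 156) = (-8 + 16 - 192)*180 + (½)*(-1/13)*(-148) = -184*180 + 74/13 = -33120 + 74/13 = -430486/13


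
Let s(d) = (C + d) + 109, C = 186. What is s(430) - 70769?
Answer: -70044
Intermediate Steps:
s(d) = 295 + d (s(d) = (186 + d) + 109 = 295 + d)
s(430) - 70769 = (295 + 430) - 70769 = 725 - 70769 = -70044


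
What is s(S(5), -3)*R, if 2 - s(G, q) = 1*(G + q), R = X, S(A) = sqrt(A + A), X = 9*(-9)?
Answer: -405 + 81*sqrt(10) ≈ -148.86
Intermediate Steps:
X = -81
S(A) = sqrt(2)*sqrt(A) (S(A) = sqrt(2*A) = sqrt(2)*sqrt(A))
R = -81
s(G, q) = 2 - G - q (s(G, q) = 2 - (G + q) = 2 + (-G - q) = 2 - G - q)
s(S(5), -3)*R = (2 - sqrt(2)*sqrt(5) - 1*(-3))*(-81) = (2 - sqrt(10) + 3)*(-81) = (5 - sqrt(10))*(-81) = -405 + 81*sqrt(10)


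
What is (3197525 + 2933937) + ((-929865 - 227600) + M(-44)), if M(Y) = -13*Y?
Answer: 4974569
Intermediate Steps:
(3197525 + 2933937) + ((-929865 - 227600) + M(-44)) = (3197525 + 2933937) + ((-929865 - 227600) - 13*(-44)) = 6131462 + (-1157465 + 572) = 6131462 - 1156893 = 4974569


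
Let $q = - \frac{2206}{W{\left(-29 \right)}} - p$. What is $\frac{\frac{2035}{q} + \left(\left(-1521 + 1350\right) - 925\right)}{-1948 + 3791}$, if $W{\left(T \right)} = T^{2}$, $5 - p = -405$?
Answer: $- \frac{382040971}{639550488} \approx -0.59736$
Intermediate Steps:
$p = 410$ ($p = 5 - -405 = 5 + 405 = 410$)
$q = - \frac{347016}{841}$ ($q = - \frac{2206}{\left(-29\right)^{2}} - 410 = - \frac{2206}{841} - 410 = - \frac{347016}{841} \approx -412.62$)
$\frac{\frac{2035}{q} + \left(\left(-1521 + 1350\right) - 925\right)}{-1948 + 3791} = \frac{\frac{2035}{- \frac{347016}{841}} + \left(\left(-1521 + 1350\right) - 925\right)}{-1948 + 3791} = \frac{2035 \left(- \frac{841}{347016}\right) - 1096}{1843} = \left(- \frac{1711435}{347016} - 1096\right) \frac{1}{1843} = \left(- \frac{382040971}{347016}\right) \frac{1}{1843} = - \frac{382040971}{639550488}$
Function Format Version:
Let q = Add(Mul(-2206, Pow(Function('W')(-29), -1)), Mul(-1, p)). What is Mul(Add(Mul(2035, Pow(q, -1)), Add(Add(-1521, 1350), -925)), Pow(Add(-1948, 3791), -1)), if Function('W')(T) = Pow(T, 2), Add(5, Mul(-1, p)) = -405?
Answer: Rational(-382040971, 639550488) ≈ -0.59736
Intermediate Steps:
p = 410 (p = Add(5, Mul(-1, -405)) = Add(5, 405) = 410)
q = Rational(-347016, 841) (q = Add(Mul(-2206, Pow(Pow(-29, 2), -1)), Mul(-1, 410)) = Add(Mul(-2206, Pow(841, -1)), -410) = Add(Mul(-2206, Rational(1, 841)), -410) = Add(Rational(-2206, 841), -410) = Rational(-347016, 841) ≈ -412.62)
Mul(Add(Mul(2035, Pow(q, -1)), Add(Add(-1521, 1350), -925)), Pow(Add(-1948, 3791), -1)) = Mul(Add(Mul(2035, Pow(Rational(-347016, 841), -1)), Add(Add(-1521, 1350), -925)), Pow(Add(-1948, 3791), -1)) = Mul(Add(Mul(2035, Rational(-841, 347016)), Add(-171, -925)), Pow(1843, -1)) = Mul(Add(Rational(-1711435, 347016), -1096), Rational(1, 1843)) = Mul(Rational(-382040971, 347016), Rational(1, 1843)) = Rational(-382040971, 639550488)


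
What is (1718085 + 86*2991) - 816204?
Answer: 1159107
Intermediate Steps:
(1718085 + 86*2991) - 816204 = (1718085 + 257226) - 816204 = 1975311 - 816204 = 1159107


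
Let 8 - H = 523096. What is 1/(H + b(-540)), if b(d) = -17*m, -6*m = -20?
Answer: -3/1569434 ≈ -1.9115e-6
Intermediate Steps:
H = -523088 (H = 8 - 1*523096 = 8 - 523096 = -523088)
m = 10/3 (m = -1/6*(-20) = 10/3 ≈ 3.3333)
b(d) = -170/3 (b(d) = -17*10/3 = -170/3)
1/(H + b(-540)) = 1/(-523088 - 170/3) = 1/(-1569434/3) = -3/1569434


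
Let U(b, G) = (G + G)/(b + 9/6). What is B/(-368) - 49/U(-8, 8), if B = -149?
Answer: 14949/736 ≈ 20.311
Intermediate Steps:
U(b, G) = 2*G/(3/2 + b) (U(b, G) = (2*G)/(b + 9*(1/6)) = (2*G)/(b + 3/2) = (2*G)/(3/2 + b) = 2*G/(3/2 + b))
B/(-368) - 49/U(-8, 8) = -149/(-368) - 49/(4*8/(3 + 2*(-8))) = -149*(-1/368) - 49/(4*8/(3 - 16)) = 149/368 - 49/(4*8/(-13)) = 149/368 - 49/(4*8*(-1/13)) = 149/368 - 49/(-32/13) = 149/368 - 49*(-13/32) = 149/368 + 637/32 = 14949/736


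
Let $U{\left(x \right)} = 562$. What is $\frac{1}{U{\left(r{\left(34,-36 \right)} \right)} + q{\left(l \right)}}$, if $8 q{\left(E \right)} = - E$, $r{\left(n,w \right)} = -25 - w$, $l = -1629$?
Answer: $\frac{8}{6125} \approx 0.0013061$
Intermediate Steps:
$q{\left(E \right)} = - \frac{E}{8}$ ($q{\left(E \right)} = \frac{\left(-1\right) E}{8} = - \frac{E}{8}$)
$\frac{1}{U{\left(r{\left(34,-36 \right)} \right)} + q{\left(l \right)}} = \frac{1}{562 - - \frac{1629}{8}} = \frac{1}{562 + \frac{1629}{8}} = \frac{1}{\frac{6125}{8}} = \frac{8}{6125}$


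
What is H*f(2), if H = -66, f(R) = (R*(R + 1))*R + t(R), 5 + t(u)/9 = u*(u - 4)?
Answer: 4554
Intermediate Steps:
t(u) = -45 + 9*u*(-4 + u) (t(u) = -45 + 9*(u*(u - 4)) = -45 + 9*(u*(-4 + u)) = -45 + 9*u*(-4 + u))
f(R) = -45 - 36*R + 9*R**2 + R**2*(1 + R) (f(R) = (R*(R + 1))*R + (-45 - 36*R + 9*R**2) = (R*(1 + R))*R + (-45 - 36*R + 9*R**2) = R**2*(1 + R) + (-45 - 36*R + 9*R**2) = -45 - 36*R + 9*R**2 + R**2*(1 + R))
H*f(2) = -66*(-45 + 2**3 - 36*2 + 10*2**2) = -66*(-45 + 8 - 72 + 10*4) = -66*(-45 + 8 - 72 + 40) = -66*(-69) = 4554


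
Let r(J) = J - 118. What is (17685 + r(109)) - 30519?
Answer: -12843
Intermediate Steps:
r(J) = -118 + J
(17685 + r(109)) - 30519 = (17685 + (-118 + 109)) - 30519 = (17685 - 9) - 30519 = 17676 - 30519 = -12843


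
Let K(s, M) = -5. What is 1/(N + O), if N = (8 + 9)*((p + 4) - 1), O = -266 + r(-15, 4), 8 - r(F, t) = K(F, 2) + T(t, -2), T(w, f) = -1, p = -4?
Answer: -1/269 ≈ -0.0037175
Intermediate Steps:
r(F, t) = 14 (r(F, t) = 8 - (-5 - 1) = 8 - 1*(-6) = 8 + 6 = 14)
O = -252 (O = -266 + 14 = -252)
N = -17 (N = (8 + 9)*((-4 + 4) - 1) = 17*(0 - 1) = 17*(-1) = -17)
1/(N + O) = 1/(-17 - 252) = 1/(-269) = -1/269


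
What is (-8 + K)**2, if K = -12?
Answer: 400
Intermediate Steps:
(-8 + K)**2 = (-8 - 12)**2 = (-20)**2 = 400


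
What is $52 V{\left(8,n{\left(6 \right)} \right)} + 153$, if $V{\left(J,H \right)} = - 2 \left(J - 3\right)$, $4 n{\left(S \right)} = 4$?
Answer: $-367$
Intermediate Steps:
$n{\left(S \right)} = 1$ ($n{\left(S \right)} = \frac{1}{4} \cdot 4 = 1$)
$V{\left(J,H \right)} = 6 - 2 J$ ($V{\left(J,H \right)} = - 2 \left(-3 + J\right) = 6 - 2 J$)
$52 V{\left(8,n{\left(6 \right)} \right)} + 153 = 52 \left(6 - 16\right) + 153 = 52 \left(-10\right) + 153 = -520 + 153 = -367$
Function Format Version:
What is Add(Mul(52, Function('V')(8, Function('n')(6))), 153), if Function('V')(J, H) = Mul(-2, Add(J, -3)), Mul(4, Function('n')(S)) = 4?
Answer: -367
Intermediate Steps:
Function('n')(S) = 1 (Function('n')(S) = Mul(Rational(1, 4), 4) = 1)
Function('V')(J, H) = Add(6, Mul(-2, J)) (Function('V')(J, H) = Mul(-2, Add(-3, J)) = Add(6, Mul(-2, J)))
Add(Mul(52, Function('V')(8, Function('n')(6))), 153) = Add(Mul(52, Add(6, Mul(-2, 8))), 153) = Add(Mul(52, Add(6, -16)), 153) = Add(Mul(52, -10), 153) = Add(-520, 153) = -367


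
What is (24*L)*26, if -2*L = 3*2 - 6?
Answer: 0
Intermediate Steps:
L = 0 (L = -(3*2 - 6)/2 = -(6 - 6)/2 = -½*0 = 0)
(24*L)*26 = (24*0)*26 = 0*26 = 0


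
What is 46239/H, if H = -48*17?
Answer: -15413/272 ≈ -56.665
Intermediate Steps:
H = -816
46239/H = 46239/(-816) = 46239*(-1/816) = -15413/272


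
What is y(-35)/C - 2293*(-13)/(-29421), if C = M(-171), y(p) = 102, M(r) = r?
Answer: -899809/558999 ≈ -1.6097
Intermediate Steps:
C = -171
y(-35)/C - 2293*(-13)/(-29421) = 102/(-171) - 2293*(-13)/(-29421) = 102*(-1/171) + 29809*(-1/29421) = -34/57 - 29809/29421 = -899809/558999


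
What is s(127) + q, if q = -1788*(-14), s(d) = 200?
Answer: 25232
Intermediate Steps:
q = 25032
s(127) + q = 200 + 25032 = 25232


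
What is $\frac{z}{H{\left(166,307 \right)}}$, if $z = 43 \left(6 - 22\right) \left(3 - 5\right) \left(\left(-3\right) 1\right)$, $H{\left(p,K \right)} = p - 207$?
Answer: $\frac{4128}{41} \approx 100.68$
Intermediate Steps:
$H{\left(p,K \right)} = -207 + p$
$z = -4128$ ($z = 43 \left(\left(-16\right) \left(-2\right)\right) \left(-3\right) = 43 \cdot 32 \left(-3\right) = 1376 \left(-3\right) = -4128$)
$\frac{z}{H{\left(166,307 \right)}} = - \frac{4128}{-207 + 166} = - \frac{4128}{-41} = \left(-4128\right) \left(- \frac{1}{41}\right) = \frac{4128}{41}$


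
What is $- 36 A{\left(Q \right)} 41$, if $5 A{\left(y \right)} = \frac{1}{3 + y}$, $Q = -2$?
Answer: $- \frac{1476}{5} \approx -295.2$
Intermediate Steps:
$A{\left(y \right)} = \frac{1}{5 \left(3 + y\right)}$
$- 36 A{\left(Q \right)} 41 = - 36 \frac{1}{5 \left(3 - 2\right)} 41 = - 36 \frac{1}{5 \cdot 1} \cdot 41 = - 36 \cdot \frac{1}{5} \cdot 1 \cdot 41 = \left(-36\right) \frac{1}{5} \cdot 41 = \left(- \frac{36}{5}\right) 41 = - \frac{1476}{5}$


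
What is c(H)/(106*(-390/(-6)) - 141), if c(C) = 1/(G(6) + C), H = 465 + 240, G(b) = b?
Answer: 1/4798539 ≈ 2.0840e-7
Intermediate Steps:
H = 705
c(C) = 1/(6 + C)
c(H)/(106*(-390/(-6)) - 141) = 1/((6 + 705)*(106*(-390/(-6)) - 141)) = 1/(711*(106*(-390*(-1/6)) - 141)) = 1/(711*(106*65 - 141)) = 1/(711*(6890 - 141)) = (1/711)/6749 = (1/711)*(1/6749) = 1/4798539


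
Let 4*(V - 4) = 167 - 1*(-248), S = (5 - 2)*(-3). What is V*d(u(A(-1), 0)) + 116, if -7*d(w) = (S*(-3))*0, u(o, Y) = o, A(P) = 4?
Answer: 116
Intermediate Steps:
S = -9 (S = 3*(-3) = -9)
V = 431/4 (V = 4 + (167 - 1*(-248))/4 = 4 + (167 + 248)/4 = 4 + (¼)*415 = 4 + 415/4 = 431/4 ≈ 107.75)
d(w) = 0 (d(w) = -(-9*(-3))*0/7 = -27*0/7 = -⅐*0 = 0)
V*d(u(A(-1), 0)) + 116 = (431/4)*0 + 116 = 0 + 116 = 116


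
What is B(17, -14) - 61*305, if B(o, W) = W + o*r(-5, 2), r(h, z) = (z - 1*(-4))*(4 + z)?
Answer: -18007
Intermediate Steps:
r(h, z) = (4 + z)² (r(h, z) = (z + 4)*(4 + z) = (4 + z)*(4 + z) = (4 + z)²)
B(o, W) = W + 36*o (B(o, W) = W + o*(4 + 2)² = W + o*6² = W + o*36 = W + 36*o)
B(17, -14) - 61*305 = (-14 + 36*17) - 61*305 = (-14 + 612) - 18605 = 598 - 18605 = -18007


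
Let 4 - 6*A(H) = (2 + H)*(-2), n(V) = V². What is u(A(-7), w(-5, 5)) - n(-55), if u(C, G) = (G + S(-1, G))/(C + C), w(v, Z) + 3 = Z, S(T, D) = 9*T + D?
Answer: -6045/2 ≈ -3022.5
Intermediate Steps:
S(T, D) = D + 9*T
w(v, Z) = -3 + Z
A(H) = 4/3 + H/3 (A(H) = ⅔ - (2 + H)*(-2)/6 = ⅔ - (-4 - 2*H)/6 = ⅔ + (⅔ + H/3) = 4/3 + H/3)
u(C, G) = (-9 + 2*G)/(2*C) (u(C, G) = (G + (G + 9*(-1)))/(C + C) = (G + (G - 9))/((2*C)) = (G + (-9 + G))*(1/(2*C)) = (-9 + 2*G)*(1/(2*C)) = (-9 + 2*G)/(2*C))
u(A(-7), w(-5, 5)) - n(-55) = (-9/2 + (-3 + 5))/(4/3 + (⅓)*(-7)) - 1*(-55)² = (-9/2 + 2)/(4/3 - 7/3) - 1*3025 = -5/2/(-1) - 3025 = -1*(-5/2) - 3025 = 5/2 - 3025 = -6045/2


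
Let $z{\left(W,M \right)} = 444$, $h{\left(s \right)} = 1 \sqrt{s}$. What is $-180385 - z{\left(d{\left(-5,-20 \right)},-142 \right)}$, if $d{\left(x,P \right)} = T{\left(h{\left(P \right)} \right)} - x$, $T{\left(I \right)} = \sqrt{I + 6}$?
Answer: $-180829$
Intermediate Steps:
$h{\left(s \right)} = \sqrt{s}$
$T{\left(I \right)} = \sqrt{6 + I}$
$d{\left(x,P \right)} = \sqrt{6 + \sqrt{P}} - x$
$-180385 - z{\left(d{\left(-5,-20 \right)},-142 \right)} = -180385 - 444 = -180829$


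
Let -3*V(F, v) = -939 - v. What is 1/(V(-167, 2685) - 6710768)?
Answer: -1/6709560 ≈ -1.4904e-7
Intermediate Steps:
V(F, v) = 313 + v/3 (V(F, v) = -(-939 - v)/3 = 313 + v/3)
1/(V(-167, 2685) - 6710768) = 1/((313 + (⅓)*2685) - 6710768) = 1/((313 + 895) - 6710768) = 1/(1208 - 6710768) = 1/(-6709560) = -1/6709560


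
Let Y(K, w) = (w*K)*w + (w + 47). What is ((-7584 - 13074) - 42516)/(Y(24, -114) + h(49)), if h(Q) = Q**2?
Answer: -10529/52373 ≈ -0.20104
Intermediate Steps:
Y(K, w) = 47 + w + K*w**2 (Y(K, w) = (K*w)*w + (47 + w) = K*w**2 + (47 + w) = 47 + w + K*w**2)
((-7584 - 13074) - 42516)/(Y(24, -114) + h(49)) = ((-7584 - 13074) - 42516)/((47 - 114 + 24*(-114)**2) + 49**2) = (-20658 - 42516)/((47 - 114 + 24*12996) + 2401) = -63174/((47 - 114 + 311904) + 2401) = -63174/(311837 + 2401) = -63174/314238 = -63174*1/314238 = -10529/52373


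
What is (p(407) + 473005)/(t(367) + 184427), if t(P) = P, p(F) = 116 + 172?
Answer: 473293/184794 ≈ 2.5612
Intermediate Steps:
p(F) = 288
(p(407) + 473005)/(t(367) + 184427) = (288 + 473005)/(367 + 184427) = 473293/184794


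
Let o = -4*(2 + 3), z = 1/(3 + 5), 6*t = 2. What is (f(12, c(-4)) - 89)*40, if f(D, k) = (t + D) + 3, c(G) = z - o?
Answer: -8840/3 ≈ -2946.7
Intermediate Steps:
t = ⅓ (t = (⅙)*2 = ⅓ ≈ 0.33333)
z = ⅛ (z = 1/8 = ⅛ ≈ 0.12500)
o = -20 (o = -4*5 = -20)
c(G) = 161/8 (c(G) = ⅛ - 1*(-20) = ⅛ + 20 = 161/8)
f(D, k) = 10/3 + D (f(D, k) = (⅓ + D) + 3 = 10/3 + D)
(f(12, c(-4)) - 89)*40 = ((10/3 + 12) - 89)*40 = (46/3 - 89)*40 = -221/3*40 = -8840/3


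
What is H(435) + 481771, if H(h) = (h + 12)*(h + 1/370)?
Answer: 250200367/370 ≈ 6.7622e+5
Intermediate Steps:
H(h) = (12 + h)*(1/370 + h) (H(h) = (12 + h)*(h + 1/370) = (12 + h)*(1/370 + h))
H(435) + 481771 = (6/185 + 435² + (4441/370)*435) + 481771 = (6/185 + 189225 + 386367/74) + 481771 = 71945097/370 + 481771 = 250200367/370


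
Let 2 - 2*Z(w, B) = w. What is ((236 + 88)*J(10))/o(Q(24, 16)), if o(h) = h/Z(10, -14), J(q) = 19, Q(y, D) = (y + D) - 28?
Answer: -2052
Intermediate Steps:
Q(y, D) = -28 + D + y (Q(y, D) = (D + y) - 28 = -28 + D + y)
Z(w, B) = 1 - w/2
o(h) = -h/4 (o(h) = h/(1 - 1/2*10) = h/(1 - 5) = h/(-4) = h*(-1/4) = -h/4)
((236 + 88)*J(10))/o(Q(24, 16)) = ((236 + 88)*19)/((-(-28 + 16 + 24)/4)) = (324*19)/((-1/4*12)) = 6156/(-3) = 6156*(-1/3) = -2052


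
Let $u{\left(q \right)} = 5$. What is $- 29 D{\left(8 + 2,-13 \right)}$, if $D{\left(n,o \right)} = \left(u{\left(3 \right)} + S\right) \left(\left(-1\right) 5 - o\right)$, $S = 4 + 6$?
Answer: $-3480$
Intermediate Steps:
$S = 10$
$D{\left(n,o \right)} = -75 - 15 o$ ($D{\left(n,o \right)} = \left(5 + 10\right) \left(\left(-1\right) 5 - o\right) = 15 \left(-5 - o\right) = -75 - 15 o$)
$- 29 D{\left(8 + 2,-13 \right)} = - 29 \left(-75 - -195\right) = - 29 \left(-75 + 195\right) = \left(-29\right) 120 = -3480$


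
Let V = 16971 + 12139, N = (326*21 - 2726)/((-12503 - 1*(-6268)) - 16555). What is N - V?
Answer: -66342102/2279 ≈ -29110.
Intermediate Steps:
N = -412/2279 (N = (6846 - 2726)/((-12503 + 6268) - 16555) = 4120/(-6235 - 16555) = 4120/(-22790) = 4120*(-1/22790) = -412/2279 ≈ -0.18078)
V = 29110
N - V = -412/2279 - 1*29110 = -412/2279 - 29110 = -66342102/2279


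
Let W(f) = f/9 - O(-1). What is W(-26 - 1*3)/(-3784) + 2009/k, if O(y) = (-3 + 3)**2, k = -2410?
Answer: -34174307/41037480 ≈ -0.83276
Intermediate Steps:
O(y) = 0 (O(y) = 0**2 = 0)
W(f) = f/9 (W(f) = f/9 - 1*0 = f*(1/9) + 0 = f/9 + 0 = f/9)
W(-26 - 1*3)/(-3784) + 2009/k = ((-26 - 1*3)/9)/(-3784) + 2009/(-2410) = ((-26 - 3)/9)*(-1/3784) + 2009*(-1/2410) = ((1/9)*(-29))*(-1/3784) - 2009/2410 = -29/9*(-1/3784) - 2009/2410 = 29/34056 - 2009/2410 = -34174307/41037480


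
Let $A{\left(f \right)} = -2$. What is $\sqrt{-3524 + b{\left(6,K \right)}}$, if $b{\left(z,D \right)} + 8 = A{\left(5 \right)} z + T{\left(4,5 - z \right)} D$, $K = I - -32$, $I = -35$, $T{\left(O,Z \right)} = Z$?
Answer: $i \sqrt{3541} \approx 59.506 i$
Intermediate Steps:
$K = -3$ ($K = -35 - -32 = -35 + 32 = -3$)
$b{\left(z,D \right)} = -8 - 2 z + D \left(5 - z\right)$ ($b{\left(z,D \right)} = -8 + \left(- 2 z + \left(5 - z\right) D\right) = -8 + \left(- 2 z + D \left(5 - z\right)\right) = -8 - 2 z + D \left(5 - z\right)$)
$\sqrt{-3524 + b{\left(6,K \right)}} = \sqrt{-3524 - \left(20 - 3 \left(-5 + 6\right)\right)} = \sqrt{-3524 - \left(20 - 3\right)} = \sqrt{-3524 - 17} = \sqrt{-3541} = i \sqrt{3541}$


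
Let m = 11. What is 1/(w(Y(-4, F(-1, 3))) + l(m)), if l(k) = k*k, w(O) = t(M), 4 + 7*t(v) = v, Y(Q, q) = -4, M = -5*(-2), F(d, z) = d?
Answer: 7/853 ≈ 0.0082063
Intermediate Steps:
M = 10
t(v) = -4/7 + v/7
w(O) = 6/7 (w(O) = -4/7 + (1/7)*10 = -4/7 + 10/7 = 6/7)
l(k) = k**2
1/(w(Y(-4, F(-1, 3))) + l(m)) = 1/(6/7 + 11**2) = 1/(6/7 + 121) = 1/(853/7) = 7/853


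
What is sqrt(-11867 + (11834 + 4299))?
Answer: 3*sqrt(474) ≈ 65.315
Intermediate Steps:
sqrt(-11867 + (11834 + 4299)) = sqrt(-11867 + 16133) = sqrt(4266) = 3*sqrt(474)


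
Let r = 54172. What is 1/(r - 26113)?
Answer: 1/28059 ≈ 3.5639e-5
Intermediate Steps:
1/(r - 26113) = 1/(54172 - 26113) = 1/28059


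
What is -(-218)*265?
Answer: 57770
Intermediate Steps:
-(-218)*265 = -109*(-530) = 57770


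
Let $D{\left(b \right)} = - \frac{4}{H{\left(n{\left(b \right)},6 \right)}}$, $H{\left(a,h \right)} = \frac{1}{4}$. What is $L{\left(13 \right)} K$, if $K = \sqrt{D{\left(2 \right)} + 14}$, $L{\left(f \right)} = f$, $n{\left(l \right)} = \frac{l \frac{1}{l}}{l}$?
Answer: $13 i \sqrt{2} \approx 18.385 i$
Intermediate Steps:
$n{\left(l \right)} = \frac{1}{l}$ ($n{\left(l \right)} = 1 \frac{1}{l} = \frac{1}{l}$)
$H{\left(a,h \right)} = \frac{1}{4}$
$D{\left(b \right)} = -16$ ($D{\left(b \right)} = - 4 \frac{1}{\frac{1}{4}} = \left(-4\right) 4 = -16$)
$K = i \sqrt{2}$ ($K = \sqrt{-16 + 14} = \sqrt{-2} = i \sqrt{2} \approx 1.4142 i$)
$L{\left(13 \right)} K = 13 i \sqrt{2}$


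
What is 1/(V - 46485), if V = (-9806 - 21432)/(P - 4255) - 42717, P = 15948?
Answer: -11693/1043070224 ≈ -1.1210e-5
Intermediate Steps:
V = -499521119/11693 (V = (-9806 - 21432)/(15948 - 4255) - 42717 = -31238/11693 - 42717 = -499521119/11693 ≈ -42720.)
1/(V - 46485) = 1/(-499521119/11693 - 46485) = 1/(-1043070224/11693) = -11693/1043070224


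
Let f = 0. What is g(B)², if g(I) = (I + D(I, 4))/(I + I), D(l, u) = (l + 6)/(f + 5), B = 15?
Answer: 256/625 ≈ 0.40960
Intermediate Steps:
D(l, u) = 6/5 + l/5 (D(l, u) = (l + 6)/(0 + 5) = (6 + l)/5 = (6 + l)*(⅕) = 6/5 + l/5)
g(I) = (6/5 + 6*I/5)/(2*I) (g(I) = (I + (6/5 + I/5))/(I + I) = (6/5 + 6*I/5)/((2*I)) = (6/5 + 6*I/5)*(1/(2*I)) = (6/5 + 6*I/5)/(2*I))
g(B)² = ((⅗)*(1 + 15)/15)² = ((⅗)*(1/15)*16)² = (16/25)² = 256/625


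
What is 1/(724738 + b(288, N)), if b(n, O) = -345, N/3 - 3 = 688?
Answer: 1/724393 ≈ 1.3805e-6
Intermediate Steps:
N = 2073 (N = 9 + 3*688 = 9 + 2064 = 2073)
1/(724738 + b(288, N)) = 1/(724738 - 345) = 1/724393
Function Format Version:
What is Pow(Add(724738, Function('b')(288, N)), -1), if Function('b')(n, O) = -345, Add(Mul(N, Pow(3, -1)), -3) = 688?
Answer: Rational(1, 724393) ≈ 1.3805e-6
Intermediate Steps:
N = 2073 (N = Add(9, Mul(3, 688)) = Add(9, 2064) = 2073)
Pow(Add(724738, Function('b')(288, N)), -1) = Pow(Add(724738, -345), -1) = Pow(724393, -1) = Rational(1, 724393)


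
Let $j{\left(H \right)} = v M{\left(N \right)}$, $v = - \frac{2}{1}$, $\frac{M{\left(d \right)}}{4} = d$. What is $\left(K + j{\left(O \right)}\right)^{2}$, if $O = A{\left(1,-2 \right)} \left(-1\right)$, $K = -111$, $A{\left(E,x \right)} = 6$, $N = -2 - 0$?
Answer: $9025$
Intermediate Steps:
$N = -2$ ($N = -2 + 0 = -2$)
$M{\left(d \right)} = 4 d$
$O = -6$ ($O = 6 \left(-1\right) = -6$)
$v = -2$ ($v = \left(-2\right) 1 = -2$)
$j{\left(H \right)} = 16$ ($j{\left(H \right)} = - 2 \cdot 4 \left(-2\right) = \left(-2\right) \left(-8\right) = 16$)
$\left(K + j{\left(O \right)}\right)^{2} = \left(-111 + 16\right)^{2} = \left(-95\right)^{2} = 9025$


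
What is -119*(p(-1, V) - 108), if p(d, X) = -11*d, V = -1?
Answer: 11543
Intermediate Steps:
-119*(p(-1, V) - 108) = -119*(-11*(-1) - 108) = -119*(11 - 108) = -119*(-97) = 11543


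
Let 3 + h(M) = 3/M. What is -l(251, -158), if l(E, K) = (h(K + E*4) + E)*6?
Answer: -69937/47 ≈ -1488.0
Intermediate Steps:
h(M) = -3 + 3/M
l(E, K) = -18 + 6*E + 18/(K + 4*E) (l(E, K) = ((-3 + 3/(K + E*4)) + E)*6 = ((-3 + 3/(K + 4*E)) + E)*6 = (-3 + E + 3/(K + 4*E))*6 = -18 + 6*E + 18/(K + 4*E))
-l(251, -158) = -(-18 + 6*251 + 18/(-158 + 4*251)) = -(-18 + 1506 + 18/(-158 + 1004)) = -(-18 + 1506 + 18/846) = -(-18 + 1506 + 18*(1/846)) = -(-18 + 1506 + 1/47) = -1*69937/47 = -69937/47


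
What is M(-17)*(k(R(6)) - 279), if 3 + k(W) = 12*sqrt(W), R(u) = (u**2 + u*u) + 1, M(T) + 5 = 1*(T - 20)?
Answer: 11844 - 504*sqrt(73) ≈ 7537.8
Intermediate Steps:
M(T) = -25 + T (M(T) = -5 + 1*(T - 20) = -5 + 1*(-20 + T) = -5 + (-20 + T) = -25 + T)
R(u) = 1 + 2*u**2 (R(u) = (u**2 + u**2) + 1 = 2*u**2 + 1 = 1 + 2*u**2)
k(W) = -3 + 12*sqrt(W)
M(-17)*(k(R(6)) - 279) = (-25 - 17)*((-3 + 12*sqrt(1 + 2*6**2)) - 279) = -42*((-3 + 12*sqrt(1 + 2*36)) - 279) = -42*((-3 + 12*sqrt(1 + 72)) - 279) = -42*((-3 + 12*sqrt(73)) - 279) = -42*(-282 + 12*sqrt(73)) = 11844 - 504*sqrt(73)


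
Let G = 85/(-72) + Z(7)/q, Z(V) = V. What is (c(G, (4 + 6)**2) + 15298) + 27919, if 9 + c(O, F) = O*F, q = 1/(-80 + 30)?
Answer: 145619/18 ≈ 8089.9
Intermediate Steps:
q = -1/50 (q = 1/(-50) = -1/50 ≈ -0.020000)
G = -25285/72 (G = 85/(-72) + 7/(-1/50) = 85*(-1/72) + 7*(-50) = -85/72 - 350 = -25285/72 ≈ -351.18)
c(O, F) = -9 + F*O (c(O, F) = -9 + O*F = -9 + F*O)
(c(G, (4 + 6)**2) + 15298) + 27919 = ((-9 + (4 + 6)**2*(-25285/72)) + 15298) + 27919 = ((-9 + 10**2*(-25285/72)) + 15298) + 27919 = ((-9 + 100*(-25285/72)) + 15298) + 27919 = ((-9 - 632125/18) + 15298) + 27919 = (-632287/18 + 15298) + 27919 = -356923/18 + 27919 = 145619/18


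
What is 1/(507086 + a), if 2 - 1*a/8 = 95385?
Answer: -1/255978 ≈ -3.9066e-6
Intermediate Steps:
a = -763064 (a = 16 - 8*95385 = 16 - 763080 = -763064)
1/(507086 + a) = 1/(507086 - 763064) = 1/(-255978) = -1/255978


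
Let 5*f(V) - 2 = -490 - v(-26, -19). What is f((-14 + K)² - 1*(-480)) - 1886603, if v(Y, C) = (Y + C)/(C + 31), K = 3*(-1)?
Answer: -37733997/20 ≈ -1.8867e+6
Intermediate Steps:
K = -3
v(Y, C) = (C + Y)/(31 + C)
f(V) = -1937/20 (f(V) = ⅖ + (-490 - (-19 - 26)/(31 - 19))/5 = ⅖ + (-490 - (-45)/12)/5 = ⅖ + (-490 - 1*(-15/4))/5 = ⅖ + (-490 + 15/4)/5 = ⅖ + (⅕)*(-1945/4) = ⅖ - 389/4 = -1937/20)
f((-14 + K)² - 1*(-480)) - 1886603 = -1937/20 - 1886603 = -37733997/20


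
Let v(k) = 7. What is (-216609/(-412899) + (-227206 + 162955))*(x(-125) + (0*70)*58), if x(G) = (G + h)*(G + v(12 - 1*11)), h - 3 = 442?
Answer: 333911139276800/137633 ≈ 2.4261e+9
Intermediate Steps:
h = 445 (h = 3 + 442 = 445)
x(G) = (7 + G)*(445 + G) (x(G) = (G + 445)*(G + 7) = (445 + G)*(7 + G) = (7 + G)*(445 + G))
(-216609/(-412899) + (-227206 + 162955))*(x(-125) + (0*70)*58) = (-216609/(-412899) + (-227206 + 162955))*((3115 + (-125)² + 452*(-125)) + (0*70)*58) = (-216609*(-1/412899) - 64251)*((3115 + 15625 - 56500) + 0*58) = (72203/137633 - 64251)*(-37760 + 0) = -8842985680/137633*(-37760) = 333911139276800/137633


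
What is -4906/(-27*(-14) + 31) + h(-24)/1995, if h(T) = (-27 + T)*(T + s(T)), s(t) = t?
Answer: -2928746/271985 ≈ -10.768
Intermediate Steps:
h(T) = 2*T*(-27 + T) (h(T) = (-27 + T)*(T + T) = (-27 + T)*(2*T) = 2*T*(-27 + T))
-4906/(-27*(-14) + 31) + h(-24)/1995 = -4906/(-27*(-14) + 31) + (2*(-24)*(-27 - 24))/1995 = -4906/(378 + 31) + (2*(-24)*(-51))*(1/1995) = -4906/409 + 2448*(1/1995) = -4906*1/409 + 816/665 = -4906/409 + 816/665 = -2928746/271985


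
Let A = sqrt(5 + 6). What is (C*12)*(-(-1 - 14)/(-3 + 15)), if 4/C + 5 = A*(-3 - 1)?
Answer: 300/151 - 240*sqrt(11)/151 ≈ -3.2847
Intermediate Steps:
A = sqrt(11) ≈ 3.3166
C = 4/(-5 - 4*sqrt(11)) (C = 4/(-5 + sqrt(11)*(-3 - 1)) = 4/(-5 + sqrt(11)*(-4)) = 4/(-5 - 4*sqrt(11)) ≈ -0.21898)
(C*12)*(-(-1 - 14)/(-3 + 15)) = ((20/151 - 16*sqrt(11)/151)*12)*(-(-1 - 14)/(-3 + 15)) = (240/151 - 192*sqrt(11)/151)*(-(-15)/12) = (240/151 - 192*sqrt(11)/151)*(-1*(-5/4)) = (240/151 - 192*sqrt(11)/151)*(5/4) = 300/151 - 240*sqrt(11)/151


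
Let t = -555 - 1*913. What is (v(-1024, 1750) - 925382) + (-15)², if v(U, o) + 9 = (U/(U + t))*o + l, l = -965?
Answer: -82361659/89 ≈ -9.2541e+5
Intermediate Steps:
t = -1468 (t = -555 - 913 = -1468)
v(U, o) = -974 + U*o/(-1468 + U) (v(U, o) = -9 + ((U/(U - 1468))*o - 965) = -9 + ((U/(-1468 + U))*o - 965) = -9 + (U*o/(-1468 + U) - 965) = -9 + (-965 + U*o/(-1468 + U)) = -974 + U*o/(-1468 + U))
(v(-1024, 1750) - 925382) + (-15)² = ((1429832 - 974*(-1024) - 1024*1750)/(-1468 - 1024) - 925382) + (-15)² = ((1429832 + 997376 - 1792000)/(-2492) - 925382) + 225 = (-1/2492*635208 - 925382) + 225 = (-22686/89 - 925382) + 225 = -82381684/89 + 225 = -82361659/89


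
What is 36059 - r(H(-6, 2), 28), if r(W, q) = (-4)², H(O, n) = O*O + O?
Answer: 36043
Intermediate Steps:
H(O, n) = O + O² (H(O, n) = O² + O = O + O²)
r(W, q) = 16
36059 - r(H(-6, 2), 28) = 36059 - 1*16 = 36059 - 16 = 36043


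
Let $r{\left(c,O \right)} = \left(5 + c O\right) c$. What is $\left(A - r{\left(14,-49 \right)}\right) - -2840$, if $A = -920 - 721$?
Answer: $10733$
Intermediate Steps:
$A = -1641$
$r{\left(c,O \right)} = c \left(5 + O c\right)$ ($r{\left(c,O \right)} = \left(5 + O c\right) c = c \left(5 + O c\right)$)
$\left(A - r{\left(14,-49 \right)}\right) - -2840 = \left(-1641 - 14 \left(5 - 686\right)\right) - -2840 = \left(-1641 - 14 \left(5 - 686\right)\right) + 2840 = \left(-1641 - 14 \left(-681\right)\right) + 2840 = \left(-1641 - -9534\right) + 2840 = \left(-1641 + 9534\right) + 2840 = 7893 + 2840 = 10733$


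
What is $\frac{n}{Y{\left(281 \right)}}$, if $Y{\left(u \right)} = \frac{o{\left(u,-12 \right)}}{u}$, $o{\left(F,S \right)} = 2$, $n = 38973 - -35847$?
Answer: $10512210$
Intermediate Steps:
$n = 74820$ ($n = 38973 + 35847 = 74820$)
$Y{\left(u \right)} = \frac{2}{u}$
$\frac{n}{Y{\left(281 \right)}} = \frac{74820}{2 \cdot \frac{1}{281}} = \frac{74820}{\frac{2}{281}} = 74820 \cdot \frac{281}{2} = 10512210$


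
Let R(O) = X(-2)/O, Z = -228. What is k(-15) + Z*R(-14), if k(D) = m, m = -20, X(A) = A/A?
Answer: -26/7 ≈ -3.7143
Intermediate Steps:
X(A) = 1
k(D) = -20
R(O) = 1/O
k(-15) + Z*R(-14) = -20 - 228/(-14) = -20 - 228*(-1/14) = -20 + 114/7 = -26/7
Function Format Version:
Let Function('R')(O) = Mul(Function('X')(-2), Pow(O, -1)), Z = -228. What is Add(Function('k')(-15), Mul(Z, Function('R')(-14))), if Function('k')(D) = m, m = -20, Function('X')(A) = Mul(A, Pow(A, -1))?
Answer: Rational(-26, 7) ≈ -3.7143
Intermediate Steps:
Function('X')(A) = 1
Function('k')(D) = -20
Function('R')(O) = Pow(O, -1) (Function('R')(O) = Mul(1, Pow(O, -1)) = Pow(O, -1))
Add(Function('k')(-15), Mul(Z, Function('R')(-14))) = Add(-20, Mul(-228, Pow(-14, -1))) = Add(-20, Mul(-228, Rational(-1, 14))) = Add(-20, Rational(114, 7)) = Rational(-26, 7)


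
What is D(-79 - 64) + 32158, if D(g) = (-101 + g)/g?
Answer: 4598838/143 ≈ 32160.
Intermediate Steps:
D(g) = (-101 + g)/g
D(-79 - 64) + 32158 = (-101 + (-79 - 64))/(-79 - 64) + 32158 = (-101 - 143)/(-143) + 32158 = -1/143*(-244) + 32158 = 244/143 + 32158 = 4598838/143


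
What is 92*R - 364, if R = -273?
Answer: -25480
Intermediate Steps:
92*R - 364 = 92*(-273) - 364 = -25116 - 364 = -25480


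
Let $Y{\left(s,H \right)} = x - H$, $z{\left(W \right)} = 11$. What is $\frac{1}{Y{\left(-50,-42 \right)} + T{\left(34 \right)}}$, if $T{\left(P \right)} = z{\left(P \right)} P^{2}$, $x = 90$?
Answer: $\frac{1}{12848} \approx 7.7833 \cdot 10^{-5}$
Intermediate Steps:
$T{\left(P \right)} = 11 P^{2}$
$Y{\left(s,H \right)} = 90 - H$
$\frac{1}{Y{\left(-50,-42 \right)} + T{\left(34 \right)}} = \frac{1}{\left(90 - -42\right) + 11 \cdot 34^{2}} = \frac{1}{\left(90 + 42\right) + 11 \cdot 1156} = \frac{1}{132 + 12716} = \frac{1}{12848}$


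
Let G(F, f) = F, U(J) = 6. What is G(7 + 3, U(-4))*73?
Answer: 730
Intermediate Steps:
G(7 + 3, U(-4))*73 = (7 + 3)*73 = 10*73 = 730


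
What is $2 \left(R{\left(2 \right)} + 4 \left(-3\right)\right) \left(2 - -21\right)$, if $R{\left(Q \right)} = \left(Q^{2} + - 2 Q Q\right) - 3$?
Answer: $-874$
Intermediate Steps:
$R{\left(Q \right)} = -3 - Q^{2}$ ($R{\left(Q \right)} = \left(Q^{2} - 2 Q^{2}\right) - 3 = - Q^{2} - 3 = -3 - Q^{2}$)
$2 \left(R{\left(2 \right)} + 4 \left(-3\right)\right) \left(2 - -21\right) = 2 \left(\left(-3 - 2^{2}\right) + 4 \left(-3\right)\right) \left(2 - -21\right) = 2 \left(\left(-3 - 4\right) - 12\right) \left(2 + 21\right) = 2 \left(\left(-3 - 4\right) - 12\right) 23 = 2 \left(-7 - 12\right) 23 = 2 \left(-19\right) 23 = \left(-38\right) 23 = -874$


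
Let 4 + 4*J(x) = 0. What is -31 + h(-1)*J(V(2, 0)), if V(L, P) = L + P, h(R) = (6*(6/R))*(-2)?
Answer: -103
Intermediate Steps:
h(R) = -72/R (h(R) = (36/R)*(-2) = -72/R)
J(x) = -1 (J(x) = -1 + (1/4)*0 = -1 + 0 = -1)
-31 + h(-1)*J(V(2, 0)) = -31 - 72/(-1)*(-1) = -31 - 72*(-1)*(-1) = -31 + 72*(-1) = -31 - 72 = -103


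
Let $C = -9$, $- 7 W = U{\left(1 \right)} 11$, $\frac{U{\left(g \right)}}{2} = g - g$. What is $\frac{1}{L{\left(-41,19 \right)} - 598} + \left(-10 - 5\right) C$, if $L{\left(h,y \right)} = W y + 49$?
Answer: $\frac{74114}{549} \approx 135.0$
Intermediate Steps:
$U{\left(g \right)} = 0$ ($U{\left(g \right)} = 2 \left(g - g\right) = 2 \cdot 0 = 0$)
$W = 0$ ($W = - \frac{0 \cdot 11}{7} = \left(- \frac{1}{7}\right) 0 = 0$)
$L{\left(h,y \right)} = 49$ ($L{\left(h,y \right)} = 0 y + 49 = 0 + 49 = 49$)
$\frac{1}{L{\left(-41,19 \right)} - 598} + \left(-10 - 5\right) C = \frac{1}{49 - 598} + \left(-10 - 5\right) \left(-9\right) = \frac{1}{-549} - -135 = - \frac{1}{549} + 135 = \frac{74114}{549}$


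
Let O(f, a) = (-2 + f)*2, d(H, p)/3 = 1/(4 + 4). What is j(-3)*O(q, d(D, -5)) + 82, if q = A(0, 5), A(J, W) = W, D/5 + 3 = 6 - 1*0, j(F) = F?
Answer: 64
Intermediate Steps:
D = 15 (D = -15 + 5*(6 - 1*0) = -15 + 5*(6 + 0) = -15 + 5*6 = -15 + 30 = 15)
d(H, p) = 3/8 (d(H, p) = 3/(4 + 4) = 3/8)
q = 5
O(f, a) = -4 + 2*f
j(-3)*O(q, d(D, -5)) + 82 = -3*(-4 + 2*5) + 82 = -3*(-4 + 10) + 82 = -3*6 + 82 = -18 + 82 = 64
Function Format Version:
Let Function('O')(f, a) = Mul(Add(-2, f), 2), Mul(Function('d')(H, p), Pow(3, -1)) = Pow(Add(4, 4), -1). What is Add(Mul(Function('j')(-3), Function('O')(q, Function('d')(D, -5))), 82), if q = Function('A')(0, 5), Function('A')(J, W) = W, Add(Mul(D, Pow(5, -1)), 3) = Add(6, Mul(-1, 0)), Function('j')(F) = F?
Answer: 64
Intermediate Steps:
D = 15 (D = Add(-15, Mul(5, Add(6, Mul(-1, 0)))) = Add(-15, Mul(5, Add(6, 0))) = Add(-15, Mul(5, 6)) = Add(-15, 30) = 15)
Function('d')(H, p) = Rational(3, 8) (Function('d')(H, p) = Mul(3, Pow(Add(4, 4), -1)) = Mul(3, Pow(8, -1)) = Mul(3, Rational(1, 8)) = Rational(3, 8))
q = 5
Function('O')(f, a) = Add(-4, Mul(2, f))
Add(Mul(Function('j')(-3), Function('O')(q, Function('d')(D, -5))), 82) = Add(Mul(-3, Add(-4, Mul(2, 5))), 82) = Add(Mul(-3, Add(-4, 10)), 82) = Add(Mul(-3, 6), 82) = Add(-18, 82) = 64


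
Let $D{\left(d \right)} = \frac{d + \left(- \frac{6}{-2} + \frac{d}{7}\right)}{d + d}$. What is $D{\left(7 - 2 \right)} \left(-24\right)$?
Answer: $- \frac{732}{35} \approx -20.914$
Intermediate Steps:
$D{\left(d \right)} = \frac{3 + \frac{8 d}{7}}{2 d}$ ($D{\left(d \right)} = \frac{d + \left(\left(-6\right) \left(- \frac{1}{2}\right) + d \frac{1}{7}\right)}{2 d} = \left(d + \left(3 + \frac{d}{7}\right)\right) \frac{1}{2 d} = \left(3 + \frac{8 d}{7}\right) \frac{1}{2 d} = \frac{3 + \frac{8 d}{7}}{2 d}$)
$D{\left(7 - 2 \right)} \left(-24\right) = \frac{21 + 8 \left(7 - 2\right)}{14 \left(7 - 2\right)} \left(-24\right) = \frac{21 + 8 \cdot 5}{14 \cdot 5} \left(-24\right) = \frac{1}{14} \cdot \frac{1}{5} \left(21 + 40\right) \left(-24\right) = \frac{1}{14} \cdot \frac{1}{5} \cdot 61 \left(-24\right) = \frac{61}{70} \left(-24\right) = - \frac{732}{35}$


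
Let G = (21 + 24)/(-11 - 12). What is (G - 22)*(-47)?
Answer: 25897/23 ≈ 1126.0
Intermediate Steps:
G = -45/23 (G = 45/(-23) = 45*(-1/23) = -45/23 ≈ -1.9565)
(G - 22)*(-47) = (-45/23 - 22)*(-47) = -551/23*(-47) = 25897/23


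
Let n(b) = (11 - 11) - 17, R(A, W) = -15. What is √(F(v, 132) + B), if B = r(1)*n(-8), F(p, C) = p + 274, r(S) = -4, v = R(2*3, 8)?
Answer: √327 ≈ 18.083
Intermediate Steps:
n(b) = -17 (n(b) = 0 - 17 = -17)
v = -15
F(p, C) = 274 + p
B = 68 (B = -4*(-17) = 68)
√(F(v, 132) + B) = √((274 - 15) + 68) = √(259 + 68) = √327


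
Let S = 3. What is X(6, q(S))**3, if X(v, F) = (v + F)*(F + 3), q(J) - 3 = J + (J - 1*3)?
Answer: 1259712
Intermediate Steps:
q(J) = 2*J (q(J) = 3 + (J + (J - 1*3)) = 3 + (J + (J - 3)) = 3 + (J + (-3 + J)) = 3 + (-3 + 2*J) = 2*J)
X(v, F) = (3 + F)*(F + v) (X(v, F) = (F + v)*(3 + F) = (3 + F)*(F + v))
X(6, q(S))**3 = ((2*3)**2 + 3*(2*3) + 3*6 + (2*3)*6)**3 = (6**2 + 3*6 + 18 + 6*6)**3 = (36 + 18 + 18 + 36)**3 = 108**3 = 1259712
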